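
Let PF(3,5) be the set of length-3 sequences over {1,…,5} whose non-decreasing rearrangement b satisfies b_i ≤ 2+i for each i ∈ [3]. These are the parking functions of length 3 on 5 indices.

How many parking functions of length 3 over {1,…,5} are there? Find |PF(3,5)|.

108

|PF(3,5)| = (6−3)·6^(3−1) = 3 · 36 = 108 (Pollak)
One tuple (2,3,5) → sorted (2,3,5): b_i ≤ 2+i ∀i, a PF.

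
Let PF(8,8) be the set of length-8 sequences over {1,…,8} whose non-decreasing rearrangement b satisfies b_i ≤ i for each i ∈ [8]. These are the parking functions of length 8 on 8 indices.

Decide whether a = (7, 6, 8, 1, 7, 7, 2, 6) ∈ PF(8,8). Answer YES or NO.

Order a: b = (1, 2, 6, 6, 7, 7, 7, 8).
  b_1=1 ≤ 1
  b_2=2 ≤ 2
  b_3=6 > 3
  fails at i=3 ⇒ NO

NO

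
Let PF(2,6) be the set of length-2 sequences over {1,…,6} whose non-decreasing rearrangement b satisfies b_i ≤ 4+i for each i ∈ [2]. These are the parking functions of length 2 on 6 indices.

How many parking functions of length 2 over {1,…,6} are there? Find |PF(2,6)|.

|PF(2,6)| = (6−2+1)·(6+1)^(2−1) = 5 · 7 = 35
Check (1,3) → sorted (1,3): b_i ≤ 4+i ∀i, a PF.

35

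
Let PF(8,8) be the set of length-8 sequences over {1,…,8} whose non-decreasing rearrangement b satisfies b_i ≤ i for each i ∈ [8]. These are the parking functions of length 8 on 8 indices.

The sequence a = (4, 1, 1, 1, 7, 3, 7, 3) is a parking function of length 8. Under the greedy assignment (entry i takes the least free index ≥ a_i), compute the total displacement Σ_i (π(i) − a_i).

Σπ(i) = 1+…+8 = 36; Σa = 4+1+1+1+7+3+7+3 = 27; disp = 36−27 = 9.

9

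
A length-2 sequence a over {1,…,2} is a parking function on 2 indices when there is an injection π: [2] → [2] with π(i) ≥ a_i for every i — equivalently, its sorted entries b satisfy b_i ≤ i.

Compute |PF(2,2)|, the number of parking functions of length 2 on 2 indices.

|PF(2,2)| = (2−2+1)·(2+1)^(2−1) = 1 · 3 = 3
Check (1,1) → sorted (1,1): b_i ≤ i ∀i, a PF.

3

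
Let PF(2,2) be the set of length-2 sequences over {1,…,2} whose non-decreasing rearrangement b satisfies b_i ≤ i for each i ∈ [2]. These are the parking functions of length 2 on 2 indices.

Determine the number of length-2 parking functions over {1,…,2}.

|PF(2,2)| = (3−2)·3^(2−1) = 1×3 = 3
Check (1,2) → sorted (1,2): b_i ≤ i ∀i, a PF.

3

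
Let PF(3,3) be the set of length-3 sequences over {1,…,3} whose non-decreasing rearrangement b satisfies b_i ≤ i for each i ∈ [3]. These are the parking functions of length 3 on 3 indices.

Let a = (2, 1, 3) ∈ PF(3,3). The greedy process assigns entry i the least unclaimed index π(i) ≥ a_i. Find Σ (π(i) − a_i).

0

Σπ(i) = 1+…+3 = 6; Σa = 2+1+3 = 6; disp = 6−6 = 0.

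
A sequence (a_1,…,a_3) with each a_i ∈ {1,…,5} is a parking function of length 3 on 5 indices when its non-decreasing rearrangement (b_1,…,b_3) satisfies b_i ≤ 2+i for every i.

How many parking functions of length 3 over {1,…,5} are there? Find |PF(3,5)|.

108

|PF(3,5)| = 3·6^2 = 3·36 = 108 [KW]
Check (2,2,4) → sorted (2,2,4): b_i ≤ 2+i ∀i, a PF.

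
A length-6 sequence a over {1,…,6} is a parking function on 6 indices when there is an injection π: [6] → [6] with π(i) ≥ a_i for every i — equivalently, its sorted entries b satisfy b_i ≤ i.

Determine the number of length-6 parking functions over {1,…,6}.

Count = (7−6)·7^(6−1) = 1×16807 = 16807 (Pollak)
E.g. (3,2,6,5,4,1) → sorted (1,2,3,4,5,6): b_i ≤ i ∀i, a PF.

16807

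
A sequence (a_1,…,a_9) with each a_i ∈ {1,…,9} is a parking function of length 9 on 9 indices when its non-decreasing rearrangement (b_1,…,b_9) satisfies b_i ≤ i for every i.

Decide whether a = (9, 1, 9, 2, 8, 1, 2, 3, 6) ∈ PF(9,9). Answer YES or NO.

Order a: b = (1, 1, 2, 2, 3, 6, 8, 9, 9).
  b_1=1 ≤ 1
  b_2=1 ≤ 2
  b_3=2 ≤ 3
  b_4=2 ≤ 4
  b_5=3 ≤ 5
  b_6=6 ≤ 6
  b_7=8 > 7
  fails at i=7 ⇒ NO

NO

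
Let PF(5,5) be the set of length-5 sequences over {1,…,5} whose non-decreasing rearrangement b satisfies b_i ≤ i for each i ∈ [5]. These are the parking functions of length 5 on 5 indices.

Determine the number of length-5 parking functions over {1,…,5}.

#PF = (5+1−5)·(5+1)^{5−1} = 1 · 1296 = 1296 (Konheim–Weiss)
E.g. (2,1,1,2,4) → sorted (1,1,2,2,4): b_i ≤ i ∀i, a PF.

1296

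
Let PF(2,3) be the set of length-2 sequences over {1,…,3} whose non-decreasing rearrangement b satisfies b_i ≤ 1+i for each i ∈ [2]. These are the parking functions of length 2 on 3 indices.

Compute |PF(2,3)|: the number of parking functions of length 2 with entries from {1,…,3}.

8

Count = (3−2+1)·(3+1)^(2−1) = 2 · 4 = 8 [KW]
E.g. (2,1) → sorted (1,2): b_i ≤ 1+i ∀i, a PF.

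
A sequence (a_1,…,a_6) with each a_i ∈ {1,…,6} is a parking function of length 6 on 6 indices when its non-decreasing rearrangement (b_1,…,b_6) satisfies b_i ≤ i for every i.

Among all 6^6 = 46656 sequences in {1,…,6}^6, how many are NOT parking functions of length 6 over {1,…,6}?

|PF(6,6)| = (6+1−6)·(6+1)^{6−1} = 1×16807 = 16807 (Pollak)
Check (3,4,6,5,6,6) → sorted (3,4,5,6,6,6): b_1=3>1, not a PF.
Total 46656; non-PF = 46656−16807 = 29849

29849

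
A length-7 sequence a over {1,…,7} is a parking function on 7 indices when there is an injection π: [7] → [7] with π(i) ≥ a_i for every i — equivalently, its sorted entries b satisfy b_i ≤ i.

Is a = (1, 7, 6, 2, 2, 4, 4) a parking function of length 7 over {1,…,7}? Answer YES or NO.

YES

Sorted: b = (1, 2, 2, 4, 4, 6, 7).
  b_1=1 ≤ 1
  b_2=2 ≤ 2
  b_3=2 ≤ 3
  b_4=4 ≤ 4
  b_5=4 ≤ 5
  b_6=6 ≤ 6
  b_7=7 ≤ 7
All bounds hold ⇒ YES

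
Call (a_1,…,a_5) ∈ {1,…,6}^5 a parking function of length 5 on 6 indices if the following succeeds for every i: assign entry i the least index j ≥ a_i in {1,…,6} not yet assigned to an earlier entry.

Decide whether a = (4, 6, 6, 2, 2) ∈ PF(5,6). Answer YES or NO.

NO

Rearranged: b = (2, 2, 4, 6, 6).
  b_1=2 ≤ 2
  b_2=2 ≤ 3
  b_3=4 ≤ 4
  b_4=6 > 5
  fails at i=4 ⇒ NO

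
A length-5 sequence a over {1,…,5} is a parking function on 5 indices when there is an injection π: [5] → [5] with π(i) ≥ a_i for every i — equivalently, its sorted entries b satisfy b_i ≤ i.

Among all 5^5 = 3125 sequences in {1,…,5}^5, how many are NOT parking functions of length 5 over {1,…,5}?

1829

|PF| = 1·6^4 = 1·1296 = 1296
One tuple (4,4,1,3,4) → sorted (1,3,4,4,4): b_2=3>2, not a PF.
Total 3125; non-PF = 3125−1296 = 1829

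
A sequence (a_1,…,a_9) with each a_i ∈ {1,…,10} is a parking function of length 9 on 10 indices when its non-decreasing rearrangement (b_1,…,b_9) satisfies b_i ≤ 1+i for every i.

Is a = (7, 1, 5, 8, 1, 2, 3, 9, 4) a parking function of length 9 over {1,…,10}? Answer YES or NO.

YES

Order a: b = (1, 1, 2, 3, 4, 5, 7, 8, 9).
  b_1=1 ≤ 2
  b_2=1 ≤ 3
  b_3=2 ≤ 4
  b_4=3 ≤ 5
  b_5=4 ≤ 6
  b_6=5 ≤ 7
  b_7=7 ≤ 8
  b_8=8 ≤ 9
  b_9=9 ≤ 10
All bounds hold ⇒ YES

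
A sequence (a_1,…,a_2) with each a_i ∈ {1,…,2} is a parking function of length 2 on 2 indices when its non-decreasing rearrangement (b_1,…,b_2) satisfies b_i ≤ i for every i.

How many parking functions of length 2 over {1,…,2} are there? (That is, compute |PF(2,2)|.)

|PF(2,2)| = (3−2)·3^(2−1) = 1 · 3 = 3 (Konheim–Weiss)
Check (2,1) → sorted (1,2): b_i ≤ i ∀i, a PF.

3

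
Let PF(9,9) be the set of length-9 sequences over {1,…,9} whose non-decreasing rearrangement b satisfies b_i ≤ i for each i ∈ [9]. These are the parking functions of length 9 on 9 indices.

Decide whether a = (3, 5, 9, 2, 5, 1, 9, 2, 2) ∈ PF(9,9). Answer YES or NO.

Rearranged: b = (1, 2, 2, 2, 3, 5, 5, 9, 9).
  b_1=1 ≤ 1
  b_2=2 ≤ 2
  b_3=2 ≤ 3
  b_4=2 ≤ 4
  b_5=3 ≤ 5
  b_6=5 ≤ 6
  b_7=5 ≤ 7
  b_8=9 > 8
  fails at i=8 ⇒ NO

NO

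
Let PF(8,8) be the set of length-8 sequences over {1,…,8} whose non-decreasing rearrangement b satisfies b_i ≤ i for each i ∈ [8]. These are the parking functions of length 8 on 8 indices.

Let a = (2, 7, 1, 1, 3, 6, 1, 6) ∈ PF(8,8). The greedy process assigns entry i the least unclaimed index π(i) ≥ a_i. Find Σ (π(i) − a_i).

9

Σπ(i) = 1+…+8 = 36; Σa = 2+7+1+1+3+6+1+6 = 27; disp = 36−27 = 9.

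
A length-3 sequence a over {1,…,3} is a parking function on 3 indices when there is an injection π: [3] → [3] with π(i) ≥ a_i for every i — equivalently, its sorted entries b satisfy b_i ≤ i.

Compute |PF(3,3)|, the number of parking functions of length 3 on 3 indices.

#PF = (3−3+1)·(3+1)^(3−1) = 1·16 = 16 (Konheim–Weiss)
Check (1,3,2) → sorted (1,2,3): b_i ≤ i ∀i, a PF.

16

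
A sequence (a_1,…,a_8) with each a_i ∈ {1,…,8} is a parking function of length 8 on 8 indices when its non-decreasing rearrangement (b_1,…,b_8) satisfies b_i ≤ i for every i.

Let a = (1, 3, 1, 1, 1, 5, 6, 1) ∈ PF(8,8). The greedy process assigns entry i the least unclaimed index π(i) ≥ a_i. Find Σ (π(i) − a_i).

Σπ(i) = 1+…+8 = 36; Σa = 1+3+1+1+1+5+6+1 = 19; disp = 36−19 = 17.

17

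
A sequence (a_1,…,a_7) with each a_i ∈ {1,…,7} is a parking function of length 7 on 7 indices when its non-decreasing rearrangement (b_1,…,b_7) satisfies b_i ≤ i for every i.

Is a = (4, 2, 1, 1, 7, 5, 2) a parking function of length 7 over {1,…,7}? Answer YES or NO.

YES

Rearranged: b = (1, 1, 2, 2, 4, 5, 7).
  b_1=1 ≤ 1
  b_2=1 ≤ 2
  b_3=2 ≤ 3
  b_4=2 ≤ 4
  b_5=4 ≤ 5
  b_6=5 ≤ 6
  b_7=7 ≤ 7
All bounds hold ⇒ YES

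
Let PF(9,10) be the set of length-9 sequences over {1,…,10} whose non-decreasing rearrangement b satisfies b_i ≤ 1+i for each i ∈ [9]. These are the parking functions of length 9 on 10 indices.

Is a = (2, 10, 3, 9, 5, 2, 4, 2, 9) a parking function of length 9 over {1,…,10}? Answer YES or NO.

Order a: b = (2, 2, 2, 3, 4, 5, 9, 9, 10).
  b_1=2 ≤ 2
  b_2=2 ≤ 3
  b_3=2 ≤ 4
  b_4=3 ≤ 5
  b_5=4 ≤ 6
  b_6=5 ≤ 7
  b_7=9 > 8
  fails at i=7 ⇒ NO

NO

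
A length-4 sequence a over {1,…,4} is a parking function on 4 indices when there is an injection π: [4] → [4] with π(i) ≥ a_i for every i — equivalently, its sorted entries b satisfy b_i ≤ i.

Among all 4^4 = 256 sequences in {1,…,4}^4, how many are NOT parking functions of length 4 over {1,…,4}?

|PF(4,4)| = (4−4+1)·(4+1)^(4−1) = 1×125 = 125 [KW]
E.g. (2,3,4,3) → sorted (2,3,3,4): b_1=2>1, not a PF.
Total 256; non-PF = 256−125 = 131

131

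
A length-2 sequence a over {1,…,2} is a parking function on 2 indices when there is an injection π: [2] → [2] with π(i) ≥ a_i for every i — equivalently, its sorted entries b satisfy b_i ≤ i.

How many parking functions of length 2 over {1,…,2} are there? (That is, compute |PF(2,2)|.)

3

Count = (2+1−2)·(2+1)^{2−1} = 1×3 = 3 (Konheim–Weiss)
One tuple (1,2) → sorted (1,2): b_i ≤ i ∀i, a PF.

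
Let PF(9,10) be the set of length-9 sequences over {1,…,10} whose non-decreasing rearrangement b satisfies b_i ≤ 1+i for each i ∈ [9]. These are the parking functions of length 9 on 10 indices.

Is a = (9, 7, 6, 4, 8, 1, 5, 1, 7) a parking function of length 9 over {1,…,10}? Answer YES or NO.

YES

Order a: b = (1, 1, 4, 5, 6, 7, 7, 8, 9).
  b_1=1 ≤ 2
  b_2=1 ≤ 3
  b_3=4 ≤ 4
  b_4=5 ≤ 5
  b_5=6 ≤ 6
  b_6=7 ≤ 7
  b_7=7 ≤ 8
  b_8=8 ≤ 9
  b_9=9 ≤ 10
All bounds hold ⇒ YES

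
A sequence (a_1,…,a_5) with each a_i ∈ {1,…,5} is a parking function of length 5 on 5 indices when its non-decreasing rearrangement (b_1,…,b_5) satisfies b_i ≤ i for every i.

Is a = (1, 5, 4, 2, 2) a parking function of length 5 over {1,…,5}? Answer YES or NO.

YES

Rearranged: b = (1, 2, 2, 4, 5).
  b_1=1 ≤ 1
  b_2=2 ≤ 2
  b_3=2 ≤ 3
  b_4=4 ≤ 4
  b_5=5 ≤ 5
All bounds hold ⇒ YES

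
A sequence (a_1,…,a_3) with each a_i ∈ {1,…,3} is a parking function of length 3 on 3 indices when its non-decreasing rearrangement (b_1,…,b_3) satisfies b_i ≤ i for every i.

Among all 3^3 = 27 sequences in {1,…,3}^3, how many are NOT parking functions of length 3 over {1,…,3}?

11

|PF| = (4−3)·4^(3−1) = 1×16 = 16
One tuple (3,2,3) → sorted (2,3,3): b_1=2>1, not a PF.
Total 27; non-PF = 27−16 = 11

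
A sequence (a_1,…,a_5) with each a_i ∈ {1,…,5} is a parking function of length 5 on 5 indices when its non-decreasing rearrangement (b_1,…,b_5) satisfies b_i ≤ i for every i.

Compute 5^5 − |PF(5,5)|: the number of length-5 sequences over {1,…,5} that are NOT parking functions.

#PF = (5−5+1)·(5+1)^(5−1) = 1·1296 = 1296
Example (3,5,5,4,5) → sorted (3,4,5,5,5): b_1=3>1, not a PF.
Total 3125; non-PF = 3125−1296 = 1829

1829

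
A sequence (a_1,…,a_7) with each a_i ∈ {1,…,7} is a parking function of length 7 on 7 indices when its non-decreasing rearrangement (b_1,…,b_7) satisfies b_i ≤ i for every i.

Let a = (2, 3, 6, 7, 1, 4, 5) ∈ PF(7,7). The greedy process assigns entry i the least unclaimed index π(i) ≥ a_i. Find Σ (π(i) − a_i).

0

Σπ(i) = 1+…+7 = 28; Σa = 2+3+6+7+1+4+5 = 28; disp = 28−28 = 0.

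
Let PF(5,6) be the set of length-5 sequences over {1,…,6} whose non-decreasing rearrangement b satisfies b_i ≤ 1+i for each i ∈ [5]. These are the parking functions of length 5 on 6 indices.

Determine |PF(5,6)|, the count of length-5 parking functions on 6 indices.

4802

|PF(5,6)| = (6+1−5)·(6+1)^{5−1} = 2·2401 = 4802 [KW]
Check (1,1,6,2,4) → sorted (1,1,2,4,6): b_i ≤ 1+i ∀i, a PF.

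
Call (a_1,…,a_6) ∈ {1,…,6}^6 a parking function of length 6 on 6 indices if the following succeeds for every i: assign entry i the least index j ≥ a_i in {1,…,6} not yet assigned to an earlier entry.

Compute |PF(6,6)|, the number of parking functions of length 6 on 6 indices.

16807

|PF(6,6)| = (7−6)·7^(6−1) = 1×16807 = 16807 (Pollak)
One tuple (5,1,3,4,2,3) → sorted (1,2,3,3,4,5): b_i ≤ i ∀i, a PF.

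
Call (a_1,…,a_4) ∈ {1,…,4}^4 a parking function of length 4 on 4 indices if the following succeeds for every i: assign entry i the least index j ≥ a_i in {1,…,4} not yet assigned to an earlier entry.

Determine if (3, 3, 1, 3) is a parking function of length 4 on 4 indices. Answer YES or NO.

Order a: b = (1, 3, 3, 3).
  b_1=1 ≤ 1
  b_2=3 > 2
  fails at i=2 ⇒ NO

NO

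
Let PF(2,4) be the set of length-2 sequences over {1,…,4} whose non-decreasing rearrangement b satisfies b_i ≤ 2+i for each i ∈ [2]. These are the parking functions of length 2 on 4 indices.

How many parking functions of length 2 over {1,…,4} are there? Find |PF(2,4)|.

15

|PF| = (4−2+1)·(4+1)^(2−1) = 3·5 = 15 (Pollak)
Example (1,2) → sorted (1,2): b_i ≤ 2+i ∀i, a PF.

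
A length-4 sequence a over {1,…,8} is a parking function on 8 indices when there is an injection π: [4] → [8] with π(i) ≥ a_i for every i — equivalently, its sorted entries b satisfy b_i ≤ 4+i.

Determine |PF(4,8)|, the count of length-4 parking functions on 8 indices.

3645

|PF| = (9−4)·9^(4−1) = 5×729 = 3645
One tuple (2,5,8,1) → sorted (1,2,5,8): b_i ≤ 4+i ∀i, a PF.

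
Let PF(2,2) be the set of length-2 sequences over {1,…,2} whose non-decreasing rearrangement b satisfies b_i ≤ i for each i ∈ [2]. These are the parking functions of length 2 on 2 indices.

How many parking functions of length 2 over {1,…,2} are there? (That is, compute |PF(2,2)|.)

|PF(2,2)| = (2+1−2)·(2+1)^{2−1} = 1 · 3 = 3 (Konheim–Weiss)
One tuple (1,2) → sorted (1,2): b_i ≤ i ∀i, a PF.

3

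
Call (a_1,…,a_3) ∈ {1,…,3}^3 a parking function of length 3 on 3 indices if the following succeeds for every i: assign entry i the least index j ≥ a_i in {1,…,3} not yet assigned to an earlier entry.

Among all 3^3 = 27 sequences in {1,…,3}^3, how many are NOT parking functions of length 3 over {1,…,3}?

11

|PF(3,3)| = (3+1−3)·(3+1)^{3−1} = 1·16 = 16
Example (3,2,3) → sorted (2,3,3): b_1=2>1, not a PF.
So 27 − 16 = 11 fail.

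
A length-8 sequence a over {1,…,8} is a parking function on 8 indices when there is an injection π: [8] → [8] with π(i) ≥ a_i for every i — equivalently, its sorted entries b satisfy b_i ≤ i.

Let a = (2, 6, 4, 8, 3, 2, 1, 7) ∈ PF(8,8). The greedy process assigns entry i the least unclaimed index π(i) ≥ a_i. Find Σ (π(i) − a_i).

3

Σπ = 8·9/2 = 36 (π permutes [8]); Σa = 2+6+4+8+3+2+1+7 = 33; disp = 36−33 = 3.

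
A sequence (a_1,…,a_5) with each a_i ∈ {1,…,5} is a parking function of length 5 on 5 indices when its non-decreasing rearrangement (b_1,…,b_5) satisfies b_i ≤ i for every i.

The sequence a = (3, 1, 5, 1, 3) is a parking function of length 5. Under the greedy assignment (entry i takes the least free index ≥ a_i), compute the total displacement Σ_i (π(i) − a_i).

2

Σπ = 5·6/2 = 15 (π permutes [5]); Σa = 3+1+5+1+3 = 13; disp = 15−13 = 2.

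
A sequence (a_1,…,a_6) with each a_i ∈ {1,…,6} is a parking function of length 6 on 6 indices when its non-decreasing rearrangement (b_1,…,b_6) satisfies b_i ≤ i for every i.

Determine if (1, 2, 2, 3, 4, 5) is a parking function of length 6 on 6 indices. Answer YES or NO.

Rearranged: b = (1, 2, 2, 3, 4, 5).
  b_1=1 ≤ 1
  b_2=2 ≤ 2
  b_3=2 ≤ 3
  b_4=3 ≤ 4
  b_5=4 ≤ 5
  b_6=5 ≤ 6
All bounds hold ⇒ YES

YES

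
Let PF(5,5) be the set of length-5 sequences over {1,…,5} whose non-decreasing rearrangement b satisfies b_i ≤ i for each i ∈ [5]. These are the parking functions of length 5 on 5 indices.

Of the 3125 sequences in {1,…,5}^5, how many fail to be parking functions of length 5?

Count = 1·6^4 = 1·1296 = 1296 (Pollak)
E.g. (4,1,3,5,5) → sorted (1,3,4,5,5): b_2=3>2, not a PF.
Total 3125; non-PF = 3125−1296 = 1829

1829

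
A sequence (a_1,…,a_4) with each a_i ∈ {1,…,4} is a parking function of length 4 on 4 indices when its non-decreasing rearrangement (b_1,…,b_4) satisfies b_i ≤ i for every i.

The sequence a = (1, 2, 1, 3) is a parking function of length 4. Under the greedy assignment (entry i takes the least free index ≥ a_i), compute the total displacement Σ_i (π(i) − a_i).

3

Σπ = 10 ({1..4} each once); Σa = 1+2+1+3 = 7; disp = 10−7 = 3.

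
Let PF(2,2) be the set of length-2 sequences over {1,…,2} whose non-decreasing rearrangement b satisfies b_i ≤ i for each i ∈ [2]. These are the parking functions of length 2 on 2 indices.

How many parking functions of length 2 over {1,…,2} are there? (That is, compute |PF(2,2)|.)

Count = (2+1−2)·(2+1)^{2−1} = 1×3 = 3 [KW]
Example (2,1) → sorted (1,2): b_i ≤ i ∀i, a PF.

3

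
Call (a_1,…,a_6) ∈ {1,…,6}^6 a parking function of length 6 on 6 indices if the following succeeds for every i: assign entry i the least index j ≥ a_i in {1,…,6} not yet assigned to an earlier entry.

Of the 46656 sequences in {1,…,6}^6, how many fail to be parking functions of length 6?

29849

#PF = (7−6)·7^(6−1) = 1×16807 = 16807
One tuple (6,5,5,6,6,4) → sorted (4,5,5,6,6,6): b_1=4>1, not a PF.
So 46656 − 16807 = 29849 fail.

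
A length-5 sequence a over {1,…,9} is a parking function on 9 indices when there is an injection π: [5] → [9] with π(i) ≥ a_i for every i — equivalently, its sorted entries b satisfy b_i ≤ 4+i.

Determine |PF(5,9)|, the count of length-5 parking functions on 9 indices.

#PF = (9−5+1)·(9+1)^(5−1) = 5 · 10000 = 50000 (Konheim–Weiss)
One tuple (5,2,9,8,7) → sorted (2,5,7,8,9): b_i ≤ 4+i ∀i, a PF.

50000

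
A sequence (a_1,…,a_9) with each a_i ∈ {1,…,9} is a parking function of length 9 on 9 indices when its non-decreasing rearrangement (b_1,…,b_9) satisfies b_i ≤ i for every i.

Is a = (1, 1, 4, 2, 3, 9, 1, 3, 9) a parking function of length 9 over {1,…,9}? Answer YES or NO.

NO

Sorted: b = (1, 1, 1, 2, 3, 3, 4, 9, 9).
  b_1=1 ≤ 1
  b_2=1 ≤ 2
  b_3=1 ≤ 3
  b_4=2 ≤ 4
  b_5=3 ≤ 5
  b_6=3 ≤ 6
  b_7=4 ≤ 7
  b_8=9 > 8
  fails at i=8 ⇒ NO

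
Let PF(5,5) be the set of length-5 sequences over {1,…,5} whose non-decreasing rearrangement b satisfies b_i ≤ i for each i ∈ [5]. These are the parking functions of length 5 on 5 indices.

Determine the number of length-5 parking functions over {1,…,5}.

#PF = (6−5)·6^(5−1) = 1 · 1296 = 1296
E.g. (1,1,2,3,1) → sorted (1,1,1,2,3): b_i ≤ i ∀i, a PF.

1296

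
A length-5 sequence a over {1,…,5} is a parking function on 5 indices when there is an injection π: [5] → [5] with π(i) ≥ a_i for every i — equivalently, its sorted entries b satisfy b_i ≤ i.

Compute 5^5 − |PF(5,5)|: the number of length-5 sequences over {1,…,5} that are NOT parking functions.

|PF| = 1·6^4 = 1·1296 = 1296 (Pollak)
E.g. (5,3,5,5,5) → sorted (3,5,5,5,5): b_1=3>1, not a PF.
So 3125 − 1296 = 1829 fail.

1829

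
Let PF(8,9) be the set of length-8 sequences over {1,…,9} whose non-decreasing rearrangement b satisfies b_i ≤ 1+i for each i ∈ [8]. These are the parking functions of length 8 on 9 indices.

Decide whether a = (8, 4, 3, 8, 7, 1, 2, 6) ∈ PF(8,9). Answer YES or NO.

Sorted: b = (1, 2, 3, 4, 6, 7, 8, 8).
  b_1=1 ≤ 2
  b_2=2 ≤ 3
  b_3=3 ≤ 4
  b_4=4 ≤ 5
  b_5=6 ≤ 6
  b_6=7 ≤ 7
  b_7=8 ≤ 8
  b_8=8 ≤ 9
All bounds hold ⇒ YES

YES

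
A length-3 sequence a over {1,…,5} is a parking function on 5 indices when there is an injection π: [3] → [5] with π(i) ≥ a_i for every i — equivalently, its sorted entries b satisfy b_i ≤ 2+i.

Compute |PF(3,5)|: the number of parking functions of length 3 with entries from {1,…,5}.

|PF(3,5)| = (6−3)·6^(3−1) = 3·36 = 108 (Pollak)
Example (4,3,3) → sorted (3,3,4): b_i ≤ 2+i ∀i, a PF.

108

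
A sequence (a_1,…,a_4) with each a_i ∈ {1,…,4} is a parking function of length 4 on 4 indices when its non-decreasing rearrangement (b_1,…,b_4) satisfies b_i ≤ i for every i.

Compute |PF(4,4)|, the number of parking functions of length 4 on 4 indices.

125

|PF| = (4+1−4)·(4+1)^{4−1} = 1 · 125 = 125 (Konheim–Weiss)
One tuple (3,3,2,1) → sorted (1,2,3,3): b_i ≤ i ∀i, a PF.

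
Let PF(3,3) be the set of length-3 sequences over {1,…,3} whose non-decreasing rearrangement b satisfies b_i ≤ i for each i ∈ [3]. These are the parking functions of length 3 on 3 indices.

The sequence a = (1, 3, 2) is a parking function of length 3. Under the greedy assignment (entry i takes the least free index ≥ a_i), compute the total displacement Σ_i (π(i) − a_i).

0

Σπ(i) = 1+…+3 = 6; Σa = 1+3+2 = 6; disp = 6−6 = 0.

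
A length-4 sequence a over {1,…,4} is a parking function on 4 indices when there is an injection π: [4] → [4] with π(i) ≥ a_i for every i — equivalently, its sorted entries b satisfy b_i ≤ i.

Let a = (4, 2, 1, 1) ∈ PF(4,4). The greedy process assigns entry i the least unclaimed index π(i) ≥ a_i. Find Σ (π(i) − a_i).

2

Σπ = 4·5/2 = 10 (π permutes [4]); Σa = 4+2+1+1 = 8; disp = 10−8 = 2.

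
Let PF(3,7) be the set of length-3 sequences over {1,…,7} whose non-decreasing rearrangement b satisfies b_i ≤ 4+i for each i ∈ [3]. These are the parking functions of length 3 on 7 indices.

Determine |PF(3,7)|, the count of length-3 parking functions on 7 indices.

|PF| = (7+1−3)·(7+1)^{3−1} = 5·64 = 320 [KW]
Example (3,5,1) → sorted (1,3,5): b_i ≤ 4+i ∀i, a PF.

320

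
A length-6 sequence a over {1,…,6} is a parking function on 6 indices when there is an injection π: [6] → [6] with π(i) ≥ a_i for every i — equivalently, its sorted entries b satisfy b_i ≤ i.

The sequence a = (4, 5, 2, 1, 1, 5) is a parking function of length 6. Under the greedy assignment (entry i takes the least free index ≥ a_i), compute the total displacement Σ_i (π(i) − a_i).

Σπ = 6·7/2 = 21 (π permutes [6]); Σa = 4+5+2+1+1+5 = 18; disp = 21−18 = 3.

3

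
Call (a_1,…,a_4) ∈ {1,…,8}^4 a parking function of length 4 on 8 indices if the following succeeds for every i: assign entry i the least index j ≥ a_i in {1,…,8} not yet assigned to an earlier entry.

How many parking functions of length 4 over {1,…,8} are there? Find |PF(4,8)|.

Count = (9−4)·9^(4−1) = 5·729 = 3645
One tuple (2,1,3,8) → sorted (1,2,3,8): b_i ≤ 4+i ∀i, a PF.

3645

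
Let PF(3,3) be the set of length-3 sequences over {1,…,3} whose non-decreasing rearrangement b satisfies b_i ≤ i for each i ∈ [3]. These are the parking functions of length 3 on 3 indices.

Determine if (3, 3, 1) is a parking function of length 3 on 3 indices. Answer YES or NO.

NO

Rearranged: b = (1, 3, 3).
  b_1=1 ≤ 1
  b_2=3 > 2
  fails at i=2 ⇒ NO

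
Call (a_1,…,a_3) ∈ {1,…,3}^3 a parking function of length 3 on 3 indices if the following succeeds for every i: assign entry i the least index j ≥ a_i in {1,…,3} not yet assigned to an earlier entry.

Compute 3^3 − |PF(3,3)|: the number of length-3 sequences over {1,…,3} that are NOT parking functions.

11

|PF| = (4−3)·4^(3−1) = 1×16 = 16 [KW]
E.g. (3,2,2) → sorted (2,2,3): b_1=2>1, not a PF.
Total 27; non-PF = 27−16 = 11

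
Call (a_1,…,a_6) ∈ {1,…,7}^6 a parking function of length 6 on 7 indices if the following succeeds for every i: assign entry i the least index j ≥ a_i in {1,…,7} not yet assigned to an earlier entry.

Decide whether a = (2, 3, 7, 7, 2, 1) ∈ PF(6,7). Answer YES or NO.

NO

Rearranged: b = (1, 2, 2, 3, 7, 7).
  b_1=1 ≤ 2
  b_2=2 ≤ 3
  b_3=2 ≤ 4
  b_4=3 ≤ 5
  b_5=7 > 6
  fails at i=5 ⇒ NO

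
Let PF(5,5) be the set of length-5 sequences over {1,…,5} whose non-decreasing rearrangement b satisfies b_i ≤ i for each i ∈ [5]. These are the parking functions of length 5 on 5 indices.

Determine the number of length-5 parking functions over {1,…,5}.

1296

Count = (5+1−5)·(5+1)^{5−1} = 1 · 1296 = 1296 (Konheim–Weiss)
Example (2,2,3,3,1) → sorted (1,2,2,3,3): b_i ≤ i ∀i, a PF.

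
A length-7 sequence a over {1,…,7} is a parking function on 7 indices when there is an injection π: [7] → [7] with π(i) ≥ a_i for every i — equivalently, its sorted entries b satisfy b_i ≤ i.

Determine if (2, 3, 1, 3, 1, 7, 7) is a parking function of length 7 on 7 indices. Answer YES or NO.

NO

Order a: b = (1, 1, 2, 3, 3, 7, 7).
  b_1=1 ≤ 1
  b_2=1 ≤ 2
  b_3=2 ≤ 3
  b_4=3 ≤ 4
  b_5=3 ≤ 5
  b_6=7 > 6
  fails at i=6 ⇒ NO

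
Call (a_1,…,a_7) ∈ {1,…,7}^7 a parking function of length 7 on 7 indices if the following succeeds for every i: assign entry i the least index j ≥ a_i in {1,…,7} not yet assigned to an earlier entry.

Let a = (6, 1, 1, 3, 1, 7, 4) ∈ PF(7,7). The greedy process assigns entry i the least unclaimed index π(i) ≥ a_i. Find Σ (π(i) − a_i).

5

Σπ = 28 ({1..7} each once); Σa = 6+1+1+3+1+7+4 = 23; disp = 28−23 = 5.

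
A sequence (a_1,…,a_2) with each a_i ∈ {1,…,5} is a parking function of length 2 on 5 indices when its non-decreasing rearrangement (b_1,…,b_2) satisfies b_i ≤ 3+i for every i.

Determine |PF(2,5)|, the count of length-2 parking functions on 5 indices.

|PF| = 4·6^1 = 4 · 6 = 24
Example (3,2) → sorted (2,3): b_i ≤ 3+i ∀i, a PF.

24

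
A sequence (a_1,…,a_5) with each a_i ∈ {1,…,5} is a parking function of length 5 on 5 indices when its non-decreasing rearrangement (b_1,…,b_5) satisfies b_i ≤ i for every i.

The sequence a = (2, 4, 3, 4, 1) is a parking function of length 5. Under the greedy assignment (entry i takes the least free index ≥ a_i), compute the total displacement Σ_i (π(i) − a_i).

Σπ = 15 ({1..5} each once); Σa = 2+4+3+4+1 = 14; disp = 15−14 = 1.

1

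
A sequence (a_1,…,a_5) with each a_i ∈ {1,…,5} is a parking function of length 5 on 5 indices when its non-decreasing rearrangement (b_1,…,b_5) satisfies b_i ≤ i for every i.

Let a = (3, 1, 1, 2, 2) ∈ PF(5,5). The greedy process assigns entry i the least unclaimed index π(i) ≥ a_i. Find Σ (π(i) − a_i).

Σπ = 5·6/2 = 15 (π permutes [5]); Σa = 3+1+1+2+2 = 9; disp = 15−9 = 6.

6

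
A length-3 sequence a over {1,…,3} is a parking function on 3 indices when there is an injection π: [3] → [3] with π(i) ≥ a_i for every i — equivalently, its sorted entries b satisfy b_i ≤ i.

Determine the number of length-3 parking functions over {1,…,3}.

16

|PF(3,3)| = (3+1−3)·(3+1)^{3−1} = 1·16 = 16
One tuple (3,1,1) → sorted (1,1,3): b_i ≤ i ∀i, a PF.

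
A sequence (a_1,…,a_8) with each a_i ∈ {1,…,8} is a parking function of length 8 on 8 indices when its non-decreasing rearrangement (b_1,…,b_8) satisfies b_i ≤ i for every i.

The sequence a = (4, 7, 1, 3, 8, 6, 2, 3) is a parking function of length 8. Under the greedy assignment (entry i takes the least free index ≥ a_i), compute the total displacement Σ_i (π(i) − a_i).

2

Σπ = 8·9/2 = 36 (π permutes [8]); Σa = 4+7+1+3+8+6+2+3 = 34; disp = 36−34 = 2.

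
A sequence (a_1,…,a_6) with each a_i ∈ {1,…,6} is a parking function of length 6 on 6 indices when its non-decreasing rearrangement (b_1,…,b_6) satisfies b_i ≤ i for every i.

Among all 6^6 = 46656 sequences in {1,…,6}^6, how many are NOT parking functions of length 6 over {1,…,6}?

|PF| = (7−6)·7^(6−1) = 1·16807 = 16807 [KW]
One tuple (5,6,4,4,5,6) → sorted (4,4,5,5,6,6): b_1=4>1, not a PF.
Total 46656; non-PF = 46656−16807 = 29849

29849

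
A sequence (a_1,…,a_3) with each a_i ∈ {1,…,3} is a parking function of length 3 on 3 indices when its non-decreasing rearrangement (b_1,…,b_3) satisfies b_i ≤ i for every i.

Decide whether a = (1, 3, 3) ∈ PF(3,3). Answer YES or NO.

NO

Order a: b = (1, 3, 3).
  b_1=1 ≤ 1
  b_2=3 > 2
  fails at i=2 ⇒ NO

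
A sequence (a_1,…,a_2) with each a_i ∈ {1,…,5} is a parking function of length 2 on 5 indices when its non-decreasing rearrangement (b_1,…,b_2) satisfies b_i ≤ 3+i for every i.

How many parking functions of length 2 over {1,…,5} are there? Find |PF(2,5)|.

24

|PF| = 4·6^1 = 4·6 = 24
Example (4,1) → sorted (1,4): b_i ≤ 3+i ∀i, a PF.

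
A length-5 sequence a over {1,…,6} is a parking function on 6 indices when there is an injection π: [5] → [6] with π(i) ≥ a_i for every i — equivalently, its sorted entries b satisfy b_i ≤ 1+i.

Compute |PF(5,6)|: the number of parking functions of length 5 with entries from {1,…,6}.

Count = 2·7^4 = 2×2401 = 4802 [KW]
Check (1,1,5,4,2) → sorted (1,1,2,4,5): b_i ≤ 1+i ∀i, a PF.

4802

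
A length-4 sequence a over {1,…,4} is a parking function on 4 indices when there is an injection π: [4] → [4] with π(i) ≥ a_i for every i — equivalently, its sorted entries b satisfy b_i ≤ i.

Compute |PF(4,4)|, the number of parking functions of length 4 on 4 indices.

Count = (4+1−4)·(4+1)^{4−1} = 1·125 = 125 (Konheim–Weiss)
E.g. (1,4,1,1) → sorted (1,1,1,4): b_i ≤ i ∀i, a PF.

125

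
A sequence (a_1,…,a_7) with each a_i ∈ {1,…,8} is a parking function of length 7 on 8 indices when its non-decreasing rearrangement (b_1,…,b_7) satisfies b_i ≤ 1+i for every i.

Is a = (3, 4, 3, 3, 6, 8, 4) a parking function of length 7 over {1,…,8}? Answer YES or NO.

NO

Sorted: b = (3, 3, 3, 4, 4, 6, 8).
  b_1=3 > 2
  fails at i=1 ⇒ NO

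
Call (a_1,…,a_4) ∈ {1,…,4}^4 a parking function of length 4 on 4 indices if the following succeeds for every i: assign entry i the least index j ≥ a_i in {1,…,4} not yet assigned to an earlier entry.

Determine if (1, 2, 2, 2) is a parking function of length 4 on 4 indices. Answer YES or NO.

YES

Order a: b = (1, 2, 2, 2).
  b_1=1 ≤ 1
  b_2=2 ≤ 2
  b_3=2 ≤ 3
  b_4=2 ≤ 4
All bounds hold ⇒ YES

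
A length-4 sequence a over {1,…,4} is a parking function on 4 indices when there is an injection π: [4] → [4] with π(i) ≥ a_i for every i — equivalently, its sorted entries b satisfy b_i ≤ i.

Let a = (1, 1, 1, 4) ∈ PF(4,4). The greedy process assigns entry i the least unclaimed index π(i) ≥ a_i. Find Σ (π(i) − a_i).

3

Σπ(i) = 1+…+4 = 10; Σa = 1+1+1+4 = 7; disp = 10−7 = 3.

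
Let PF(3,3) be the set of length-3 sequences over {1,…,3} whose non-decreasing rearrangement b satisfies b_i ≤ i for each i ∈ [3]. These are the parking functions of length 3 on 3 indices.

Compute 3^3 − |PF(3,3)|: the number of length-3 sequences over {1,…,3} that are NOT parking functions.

#PF = (3+1−3)·(3+1)^{3−1} = 1×16 = 16 (Pollak)
One tuple (3,3,3) → sorted (3,3,3): b_1=3>1, not a PF.
Total 27; non-PF = 27−16 = 11

11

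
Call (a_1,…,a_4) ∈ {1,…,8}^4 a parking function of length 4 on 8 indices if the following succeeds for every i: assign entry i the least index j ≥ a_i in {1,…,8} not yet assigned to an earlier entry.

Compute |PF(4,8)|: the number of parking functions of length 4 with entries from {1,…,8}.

Count = 5·9^3 = 5 · 729 = 3645 (Pollak)
Check (4,1,2,7) → sorted (1,2,4,7): b_i ≤ 4+i ∀i, a PF.

3645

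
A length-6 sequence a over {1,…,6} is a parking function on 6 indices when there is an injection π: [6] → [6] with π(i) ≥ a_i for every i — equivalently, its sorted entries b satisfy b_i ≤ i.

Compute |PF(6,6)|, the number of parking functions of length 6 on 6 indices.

16807

#PF = (7−6)·7^(6−1) = 1×16807 = 16807 (Pollak)
One tuple (2,4,4,2,6,1) → sorted (1,2,2,4,4,6): b_i ≤ i ∀i, a PF.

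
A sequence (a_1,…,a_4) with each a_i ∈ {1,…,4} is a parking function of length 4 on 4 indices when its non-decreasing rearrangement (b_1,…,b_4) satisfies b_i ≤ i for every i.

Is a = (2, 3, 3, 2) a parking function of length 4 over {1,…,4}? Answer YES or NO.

NO

Sorted: b = (2, 2, 3, 3).
  b_1=2 > 1
  fails at i=1 ⇒ NO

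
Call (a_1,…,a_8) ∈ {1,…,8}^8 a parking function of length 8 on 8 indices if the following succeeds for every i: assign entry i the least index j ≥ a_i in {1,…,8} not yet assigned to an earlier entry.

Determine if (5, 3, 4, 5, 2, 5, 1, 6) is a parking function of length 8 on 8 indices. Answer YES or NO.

YES

Sorted: b = (1, 2, 3, 4, 5, 5, 5, 6).
  b_1=1 ≤ 1
  b_2=2 ≤ 2
  b_3=3 ≤ 3
  b_4=4 ≤ 4
  b_5=5 ≤ 5
  b_6=5 ≤ 6
  b_7=5 ≤ 7
  b_8=6 ≤ 8
All bounds hold ⇒ YES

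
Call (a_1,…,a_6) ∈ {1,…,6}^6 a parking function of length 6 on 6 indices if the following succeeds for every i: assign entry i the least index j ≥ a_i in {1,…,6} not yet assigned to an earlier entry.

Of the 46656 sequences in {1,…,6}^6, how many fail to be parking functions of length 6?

29849

#PF = (6−6+1)·(6+1)^(6−1) = 1×16807 = 16807
E.g. (5,2,4,5,6,3) → sorted (2,3,4,5,5,6): b_1=2>1, not a PF.
6^6 − 16807 = 46656 − 16807 = 29849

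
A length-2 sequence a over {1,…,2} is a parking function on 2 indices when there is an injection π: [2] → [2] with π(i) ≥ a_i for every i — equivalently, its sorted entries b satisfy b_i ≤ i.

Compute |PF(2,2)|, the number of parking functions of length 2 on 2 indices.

3

#PF = (2−2+1)·(2+1)^(2−1) = 1·3 = 3 (Konheim–Weiss)
Example (1,1) → sorted (1,1): b_i ≤ i ∀i, a PF.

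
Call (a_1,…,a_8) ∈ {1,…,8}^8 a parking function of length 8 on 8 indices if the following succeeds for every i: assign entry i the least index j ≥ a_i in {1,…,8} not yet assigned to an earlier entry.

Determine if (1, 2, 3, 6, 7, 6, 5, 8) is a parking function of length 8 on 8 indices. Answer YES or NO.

Rearranged: b = (1, 2, 3, 5, 6, 6, 7, 8).
  b_1=1 ≤ 1
  b_2=2 ≤ 2
  b_3=3 ≤ 3
  b_4=5 > 4
  fails at i=4 ⇒ NO

NO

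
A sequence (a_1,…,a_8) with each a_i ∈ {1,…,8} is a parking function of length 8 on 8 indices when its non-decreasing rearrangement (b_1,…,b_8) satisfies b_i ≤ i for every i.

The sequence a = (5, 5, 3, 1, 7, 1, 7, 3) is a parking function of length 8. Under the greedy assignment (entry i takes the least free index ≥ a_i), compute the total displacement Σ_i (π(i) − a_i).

4

Σπ(i) = 1+…+8 = 36; Σa = 5+5+3+1+7+1+7+3 = 32; disp = 36−32 = 4.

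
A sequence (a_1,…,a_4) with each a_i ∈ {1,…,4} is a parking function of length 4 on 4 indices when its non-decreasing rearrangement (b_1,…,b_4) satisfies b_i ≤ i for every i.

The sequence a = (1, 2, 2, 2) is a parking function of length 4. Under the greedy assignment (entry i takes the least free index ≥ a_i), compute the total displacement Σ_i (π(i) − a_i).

3

Σπ(i) = 1+…+4 = 10; Σa = 1+2+2+2 = 7; disp = 10−7 = 3.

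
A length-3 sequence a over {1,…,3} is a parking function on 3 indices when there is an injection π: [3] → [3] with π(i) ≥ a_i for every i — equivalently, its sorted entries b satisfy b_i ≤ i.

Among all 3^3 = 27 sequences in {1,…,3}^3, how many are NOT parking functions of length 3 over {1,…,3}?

11

|PF| = 1·4^2 = 1×16 = 16
Check (2,2,3) → sorted (2,2,3): b_1=2>1, not a PF.
So 27 − 16 = 11 fail.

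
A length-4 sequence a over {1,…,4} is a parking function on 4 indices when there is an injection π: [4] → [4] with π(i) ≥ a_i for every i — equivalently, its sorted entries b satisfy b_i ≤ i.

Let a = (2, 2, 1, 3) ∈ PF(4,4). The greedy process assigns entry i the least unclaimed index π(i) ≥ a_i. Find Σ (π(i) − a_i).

2

Σπ = 10 ({1..4} each once); Σa = 2+2+1+3 = 8; disp = 10−8 = 2.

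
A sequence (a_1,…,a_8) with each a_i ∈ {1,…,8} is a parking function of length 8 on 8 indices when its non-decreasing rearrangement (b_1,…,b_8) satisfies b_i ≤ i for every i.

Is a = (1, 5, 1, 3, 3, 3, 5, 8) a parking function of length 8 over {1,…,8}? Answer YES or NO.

Order a: b = (1, 1, 3, 3, 3, 5, 5, 8).
  b_1=1 ≤ 1
  b_2=1 ≤ 2
  b_3=3 ≤ 3
  b_4=3 ≤ 4
  b_5=3 ≤ 5
  b_6=5 ≤ 6
  b_7=5 ≤ 7
  b_8=8 ≤ 8
All bounds hold ⇒ YES

YES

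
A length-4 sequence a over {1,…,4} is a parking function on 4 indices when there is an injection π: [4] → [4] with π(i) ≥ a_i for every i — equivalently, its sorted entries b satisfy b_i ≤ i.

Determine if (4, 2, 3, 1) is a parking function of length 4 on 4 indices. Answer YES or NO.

YES

Sorted: b = (1, 2, 3, 4).
  b_1=1 ≤ 1
  b_2=2 ≤ 2
  b_3=3 ≤ 3
  b_4=4 ≤ 4
All bounds hold ⇒ YES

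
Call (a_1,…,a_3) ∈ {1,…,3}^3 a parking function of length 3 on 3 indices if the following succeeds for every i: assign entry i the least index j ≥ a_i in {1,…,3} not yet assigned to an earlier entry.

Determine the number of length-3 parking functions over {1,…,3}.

#PF = (3−3+1)·(3+1)^(3−1) = 1·16 = 16
Example (3,2,1) → sorted (1,2,3): b_i ≤ i ∀i, a PF.

16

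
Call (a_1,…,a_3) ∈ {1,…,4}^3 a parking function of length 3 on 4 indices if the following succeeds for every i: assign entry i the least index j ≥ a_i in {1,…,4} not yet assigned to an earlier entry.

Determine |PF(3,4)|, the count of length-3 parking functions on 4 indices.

50

|PF| = (4+1−3)·(4+1)^{3−1} = 2×25 = 50 (Konheim–Weiss)
One tuple (4,2,1) → sorted (1,2,4): b_i ≤ 1+i ∀i, a PF.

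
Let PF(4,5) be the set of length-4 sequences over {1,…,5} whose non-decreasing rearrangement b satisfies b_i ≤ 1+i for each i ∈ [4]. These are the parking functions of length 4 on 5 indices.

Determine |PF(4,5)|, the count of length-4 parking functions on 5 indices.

432

|PF(4,5)| = 2·6^3 = 2·216 = 432
Check (5,4,1,3) → sorted (1,3,4,5): b_i ≤ 1+i ∀i, a PF.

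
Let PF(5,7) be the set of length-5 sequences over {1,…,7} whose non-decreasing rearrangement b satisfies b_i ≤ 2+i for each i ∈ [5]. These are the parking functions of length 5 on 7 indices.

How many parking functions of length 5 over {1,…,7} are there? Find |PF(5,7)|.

|PF| = (8−5)·8^(5−1) = 3×4096 = 12288 (Konheim–Weiss)
E.g. (5,2,5,1,7) → sorted (1,2,5,5,7): b_i ≤ 2+i ∀i, a PF.

12288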